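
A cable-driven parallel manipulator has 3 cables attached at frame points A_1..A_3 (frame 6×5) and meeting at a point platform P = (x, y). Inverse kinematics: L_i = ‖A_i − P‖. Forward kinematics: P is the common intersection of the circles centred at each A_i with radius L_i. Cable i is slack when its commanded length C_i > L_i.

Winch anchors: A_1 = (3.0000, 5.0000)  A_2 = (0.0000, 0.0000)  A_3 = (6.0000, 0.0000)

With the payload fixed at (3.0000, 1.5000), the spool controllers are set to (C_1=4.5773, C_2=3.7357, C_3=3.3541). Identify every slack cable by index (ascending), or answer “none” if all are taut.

cable 1: √((0.0000)²+(3.5000)²)=3.5000, C_1=4.5773: slack
cable 2: √((-3.0000)²+(-1.5000)²)=3.3541, C_2=3.7357: slack
cable 3: √((3.0000)²+(-1.5000)²)=3.3541, C_3=3.3541: taut

1, 2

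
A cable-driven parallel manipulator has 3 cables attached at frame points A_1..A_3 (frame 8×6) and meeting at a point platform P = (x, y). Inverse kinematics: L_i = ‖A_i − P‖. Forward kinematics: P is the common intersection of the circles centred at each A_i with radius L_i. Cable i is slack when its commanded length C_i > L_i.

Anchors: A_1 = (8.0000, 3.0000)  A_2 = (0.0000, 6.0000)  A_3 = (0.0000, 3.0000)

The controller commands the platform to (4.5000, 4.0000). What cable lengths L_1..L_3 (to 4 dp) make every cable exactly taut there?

(3.6401, 4.9244, 4.6098)

L_1 = √((8.0000−4.5000)² + (3.0000−4.0000)²) = 3.6401
L_2 = √((0.0000−4.5000)² + (6.0000−4.0000)²) = 4.9244
L_3 = √((0.0000−4.5000)² + (3.0000−4.0000)²) = 4.6098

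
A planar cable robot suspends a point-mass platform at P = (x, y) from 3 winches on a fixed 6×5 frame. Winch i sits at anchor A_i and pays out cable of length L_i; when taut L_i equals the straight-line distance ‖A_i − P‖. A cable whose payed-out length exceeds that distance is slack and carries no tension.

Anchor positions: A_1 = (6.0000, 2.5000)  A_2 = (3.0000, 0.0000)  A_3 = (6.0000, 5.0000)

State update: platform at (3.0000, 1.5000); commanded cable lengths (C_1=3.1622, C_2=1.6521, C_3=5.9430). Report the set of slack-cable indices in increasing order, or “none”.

cable 1: √((3.0000)²+(1.0000)²)=3.1623, C_1=3.1622: taut
cable 2: √((0.0000)²+(-1.5000)²)=1.5000, C_2=1.6521: slack
cable 3: √((3.0000)²+(3.5000)²)=4.6098, C_3=5.9430: slack

2, 3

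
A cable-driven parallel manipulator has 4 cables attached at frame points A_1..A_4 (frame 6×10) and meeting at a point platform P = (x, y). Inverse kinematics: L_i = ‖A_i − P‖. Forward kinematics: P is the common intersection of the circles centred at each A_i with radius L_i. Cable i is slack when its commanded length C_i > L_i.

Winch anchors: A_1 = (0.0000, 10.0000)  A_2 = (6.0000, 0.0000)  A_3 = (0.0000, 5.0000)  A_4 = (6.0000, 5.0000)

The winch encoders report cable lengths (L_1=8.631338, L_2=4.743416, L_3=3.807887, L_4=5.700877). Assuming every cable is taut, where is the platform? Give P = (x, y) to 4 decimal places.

(1.5000, 1.5000)

each cable: (A_i−P)·(A_i−P) = L_i²; let c_i = ‖A_i‖²−L_i²
c_1 = 0.0000+100.0000−74.5000 = 25.5000
row 1: -12.0000x + 20.0000y = 12.0000  (c_2=13.5000)
row 2: 0.0000x + 10.0000y = 15.0000  (c_3=10.5000)
row 3: -12.0000x + 10.0000y = -3.0000  (c_4=28.5000)
Cramer on rows 1–2 → x = 1.5000, y = 1.5000
check cable 4: ‖A_4−P‖² = 32.5000 ≈ L_4² = 32.5000 ✓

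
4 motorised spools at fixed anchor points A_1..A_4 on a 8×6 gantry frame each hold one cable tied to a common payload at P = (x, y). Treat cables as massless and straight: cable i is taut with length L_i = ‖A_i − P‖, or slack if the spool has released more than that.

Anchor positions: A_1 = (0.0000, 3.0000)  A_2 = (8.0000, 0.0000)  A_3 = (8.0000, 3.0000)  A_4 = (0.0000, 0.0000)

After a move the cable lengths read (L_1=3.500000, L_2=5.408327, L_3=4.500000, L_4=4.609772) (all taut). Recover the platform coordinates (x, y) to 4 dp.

each cable: (A_i−P)·(A_i−P) = L_i²; let q_i = ‖A_i‖²−L_i²
q_1 = 0.0000+9.0000−12.2500 = -3.2500
row 1: -16.0000x + 6.0000y = -38.0000  (q_2=34.7500)
row 2: -16.0000x + 0.0000y = -56.0000  (q_3=52.7500)
row 3: 0.0000x + 6.0000y = 18.0000  (q_4=-21.2500)
Cramer on rows 1–2 → x = 3.5000, y = 3.0000
check cable 4: ‖A_4−P‖² = 21.2500 ≈ L_4² = 21.2500 ✓

(3.5000, 3.0000)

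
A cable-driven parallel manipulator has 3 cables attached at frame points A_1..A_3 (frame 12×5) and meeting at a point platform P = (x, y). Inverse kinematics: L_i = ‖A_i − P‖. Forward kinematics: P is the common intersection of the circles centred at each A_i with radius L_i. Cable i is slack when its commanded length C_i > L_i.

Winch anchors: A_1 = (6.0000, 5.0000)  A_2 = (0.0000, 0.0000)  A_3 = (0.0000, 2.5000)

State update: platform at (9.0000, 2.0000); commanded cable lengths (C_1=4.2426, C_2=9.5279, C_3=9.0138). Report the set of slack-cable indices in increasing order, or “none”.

2

cable 1: L_1 = ‖A_1−P‖ = 4.2426;  C_1 = 4.2426 → taut
cable 2: L_2 = ‖A_2−P‖ = 9.2195;  C_2 = 9.5279 → slack
cable 3: L_3 = ‖A_3−P‖ = 9.0139;  C_3 = 9.0138 → taut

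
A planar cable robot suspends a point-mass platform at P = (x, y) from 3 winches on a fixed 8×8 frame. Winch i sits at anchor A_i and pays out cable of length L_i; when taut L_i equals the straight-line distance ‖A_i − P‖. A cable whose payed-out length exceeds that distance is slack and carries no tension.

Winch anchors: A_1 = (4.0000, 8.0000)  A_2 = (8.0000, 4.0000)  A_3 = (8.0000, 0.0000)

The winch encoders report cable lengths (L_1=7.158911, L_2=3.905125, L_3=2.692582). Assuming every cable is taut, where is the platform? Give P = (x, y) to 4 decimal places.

expand ‖A_i−P‖²=L_i² and subtract eq 1 (q_i ≔ ‖A_i‖²−L_i²)
q_1 = 16.0000+64.0000−51.2500 = 28.7500
eq1−eq2 → [-8.0000  8.0000]·P = -36.0000
eq1−eq3 → [-8.0000  16.0000]·P = -28.0000
2×2 solve → P = (5.5000, 1.0000)

(5.5000, 1.0000)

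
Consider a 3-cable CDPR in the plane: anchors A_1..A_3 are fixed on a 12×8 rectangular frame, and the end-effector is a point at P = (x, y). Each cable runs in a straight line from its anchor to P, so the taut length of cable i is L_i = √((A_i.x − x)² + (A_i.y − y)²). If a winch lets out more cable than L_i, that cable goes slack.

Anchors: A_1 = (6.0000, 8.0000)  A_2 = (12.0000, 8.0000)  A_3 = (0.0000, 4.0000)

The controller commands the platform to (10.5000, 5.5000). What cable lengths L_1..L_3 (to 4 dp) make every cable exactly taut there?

(5.1478, 2.9155, 10.6066)

L_1: Δ = A_1−P = (-4.5000, 2.5000) → ‖Δ‖ = √26.5000 = 5.1478
L_2: Δ = A_2−P = (1.5000, 2.5000) → ‖Δ‖ = √8.5000 = 2.9155
L_3: Δ = A_3−P = (-10.5000, -1.5000) → ‖Δ‖ = √112.5000 = 10.6066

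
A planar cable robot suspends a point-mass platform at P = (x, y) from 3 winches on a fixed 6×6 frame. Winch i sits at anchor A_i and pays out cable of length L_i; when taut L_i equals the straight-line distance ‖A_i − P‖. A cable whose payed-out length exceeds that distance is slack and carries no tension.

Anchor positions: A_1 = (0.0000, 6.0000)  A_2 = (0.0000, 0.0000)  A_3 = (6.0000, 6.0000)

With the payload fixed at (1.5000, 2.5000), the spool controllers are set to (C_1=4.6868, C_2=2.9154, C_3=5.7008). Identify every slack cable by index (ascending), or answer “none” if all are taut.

1

i=1: geometric 3.8079 vs commanded 4.6868 ⇒ slack
i=2: geometric 2.9155 vs commanded 2.9154 ⇒ taut
i=3: geometric 5.7009 vs commanded 5.7008 ⇒ taut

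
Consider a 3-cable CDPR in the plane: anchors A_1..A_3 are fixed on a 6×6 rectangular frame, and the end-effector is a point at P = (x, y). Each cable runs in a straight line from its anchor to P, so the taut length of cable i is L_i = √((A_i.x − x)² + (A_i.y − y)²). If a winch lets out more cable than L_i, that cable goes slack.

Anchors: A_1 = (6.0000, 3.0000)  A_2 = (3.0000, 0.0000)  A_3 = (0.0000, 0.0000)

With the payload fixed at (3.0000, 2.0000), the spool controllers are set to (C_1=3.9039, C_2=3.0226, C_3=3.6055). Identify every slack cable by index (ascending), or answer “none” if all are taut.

cable 1: L_1 = ‖A_1−P‖ = 3.1623;  C_1 = 3.9039 → slack
cable 2: L_2 = ‖A_2−P‖ = 2.0000;  C_2 = 3.0226 → slack
cable 3: L_3 = ‖A_3−P‖ = 3.6056;  C_3 = 3.6055 → taut

1, 2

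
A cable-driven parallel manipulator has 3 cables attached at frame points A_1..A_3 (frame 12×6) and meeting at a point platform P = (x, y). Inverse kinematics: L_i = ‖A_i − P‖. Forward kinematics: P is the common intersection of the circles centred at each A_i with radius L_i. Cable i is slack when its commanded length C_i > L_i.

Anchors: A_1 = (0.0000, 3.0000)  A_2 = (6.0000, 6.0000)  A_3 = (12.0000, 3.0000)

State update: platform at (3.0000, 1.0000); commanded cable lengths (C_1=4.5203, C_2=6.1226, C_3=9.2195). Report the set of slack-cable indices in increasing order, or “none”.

1, 2

i=1: geometric 3.6056 vs commanded 4.5203 ⇒ slack
i=2: geometric 5.8310 vs commanded 6.1226 ⇒ slack
i=3: geometric 9.2195 vs commanded 9.2195 ⇒ taut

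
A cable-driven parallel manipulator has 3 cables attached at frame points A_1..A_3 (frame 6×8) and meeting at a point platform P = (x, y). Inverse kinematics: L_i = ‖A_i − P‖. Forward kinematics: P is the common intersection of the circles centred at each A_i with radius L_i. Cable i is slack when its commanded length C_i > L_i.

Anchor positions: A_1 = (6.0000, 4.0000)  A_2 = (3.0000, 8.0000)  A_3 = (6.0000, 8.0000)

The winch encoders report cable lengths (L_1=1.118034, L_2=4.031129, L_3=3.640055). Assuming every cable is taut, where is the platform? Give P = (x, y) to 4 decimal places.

(5.0000, 4.5000)

circle eqns → linear via eq_j − eq_1; set k_j = A_j·A_j − L_j²
k_1 = 36.0000+16.0000−1.2500 = 50.7500
6.0000·x − 8.0000·y = k_1−k_2 = -6.0000
0.0000·x − 8.0000·y = k_1−k_3 = -36.0000
solve first two rows → x=5.0000, y=4.5000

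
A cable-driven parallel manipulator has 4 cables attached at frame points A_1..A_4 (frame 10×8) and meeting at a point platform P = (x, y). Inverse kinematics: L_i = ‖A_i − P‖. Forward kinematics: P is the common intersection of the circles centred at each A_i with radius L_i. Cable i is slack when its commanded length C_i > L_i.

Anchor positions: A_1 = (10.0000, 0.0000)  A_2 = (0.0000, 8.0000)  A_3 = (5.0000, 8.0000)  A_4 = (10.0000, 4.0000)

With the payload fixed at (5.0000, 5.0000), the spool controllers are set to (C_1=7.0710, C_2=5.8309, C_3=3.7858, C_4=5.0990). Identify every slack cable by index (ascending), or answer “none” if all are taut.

3

cable 1: L_1 = ‖A_1−P‖ = 7.0711;  C_1 = 7.0710 → taut
cable 2: L_2 = ‖A_2−P‖ = 5.8310;  C_2 = 5.8309 → taut
cable 3: L_3 = ‖A_3−P‖ = 3.0000;  C_3 = 3.7858 → slack
cable 4: L_4 = ‖A_4−P‖ = 5.0990;  C_4 = 5.0990 → taut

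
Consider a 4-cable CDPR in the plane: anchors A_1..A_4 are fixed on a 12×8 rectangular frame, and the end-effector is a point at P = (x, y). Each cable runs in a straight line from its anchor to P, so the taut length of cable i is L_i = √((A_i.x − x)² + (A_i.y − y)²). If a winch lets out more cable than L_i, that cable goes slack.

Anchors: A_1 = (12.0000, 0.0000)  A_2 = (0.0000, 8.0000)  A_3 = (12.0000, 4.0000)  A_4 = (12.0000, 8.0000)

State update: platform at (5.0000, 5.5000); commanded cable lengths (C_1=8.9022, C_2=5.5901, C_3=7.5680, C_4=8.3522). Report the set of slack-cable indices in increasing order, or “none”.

3, 4

i=1: geometric 8.9022 vs commanded 8.9022 ⇒ taut
i=2: geometric 5.5902 vs commanded 5.5901 ⇒ taut
i=3: geometric 7.1589 vs commanded 7.5680 ⇒ slack
i=4: geometric 7.4330 vs commanded 8.3522 ⇒ slack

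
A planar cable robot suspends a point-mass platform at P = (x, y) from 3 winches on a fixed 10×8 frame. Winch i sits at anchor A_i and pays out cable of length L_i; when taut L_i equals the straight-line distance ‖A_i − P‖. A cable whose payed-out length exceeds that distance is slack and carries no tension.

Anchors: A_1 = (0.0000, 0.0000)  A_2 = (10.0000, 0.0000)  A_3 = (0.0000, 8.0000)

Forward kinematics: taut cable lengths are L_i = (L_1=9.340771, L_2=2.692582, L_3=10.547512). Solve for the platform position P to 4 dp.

(9.0000, 2.5000)

each cable: (A_i−P)·(A_i−P) = L_i²; let k_i = ‖A_i‖²−L_i²
k_1 = 0.0000+0.0000−87.2500 = -87.2500
row 1: -20.0000x + 0.0000y = -180.0000  (k_2=92.7500)
row 2: 0.0000x − 16.0000y = -40.0000  (k_3=-47.2500)
Cramer on rows 1–2 → x = 9.0000, y = 2.5000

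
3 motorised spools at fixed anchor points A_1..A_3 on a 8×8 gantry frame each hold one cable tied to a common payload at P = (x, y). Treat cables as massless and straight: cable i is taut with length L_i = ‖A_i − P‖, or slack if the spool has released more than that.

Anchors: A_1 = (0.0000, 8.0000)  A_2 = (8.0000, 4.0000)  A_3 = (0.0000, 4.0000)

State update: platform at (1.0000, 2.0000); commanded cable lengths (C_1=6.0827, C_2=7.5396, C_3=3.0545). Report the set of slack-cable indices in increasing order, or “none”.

cable 1: L_1 = ‖A_1−P‖ = 6.0828;  C_1 = 6.0827 → taut
cable 2: L_2 = ‖A_2−P‖ = 7.2801;  C_2 = 7.5396 → slack
cable 3: L_3 = ‖A_3−P‖ = 2.2361;  C_3 = 3.0545 → slack

2, 3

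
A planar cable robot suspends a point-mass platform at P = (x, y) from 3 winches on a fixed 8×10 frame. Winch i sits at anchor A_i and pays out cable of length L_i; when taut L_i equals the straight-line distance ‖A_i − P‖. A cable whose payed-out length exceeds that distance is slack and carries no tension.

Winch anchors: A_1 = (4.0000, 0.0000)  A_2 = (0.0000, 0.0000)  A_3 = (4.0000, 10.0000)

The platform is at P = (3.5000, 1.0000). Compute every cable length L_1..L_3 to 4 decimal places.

(1.1180, 3.6401, 9.0139)

cable 1: Δx=0.5000, Δy=-1.0000; L_1 = √(Δx²+Δy²) = 1.1180
cable 2: Δx=-3.5000, Δy=-1.0000; L_2 = √(Δx²+Δy²) = 3.6401
cable 3: Δx=0.5000, Δy=9.0000; L_3 = √(Δx²+Δy²) = 9.0139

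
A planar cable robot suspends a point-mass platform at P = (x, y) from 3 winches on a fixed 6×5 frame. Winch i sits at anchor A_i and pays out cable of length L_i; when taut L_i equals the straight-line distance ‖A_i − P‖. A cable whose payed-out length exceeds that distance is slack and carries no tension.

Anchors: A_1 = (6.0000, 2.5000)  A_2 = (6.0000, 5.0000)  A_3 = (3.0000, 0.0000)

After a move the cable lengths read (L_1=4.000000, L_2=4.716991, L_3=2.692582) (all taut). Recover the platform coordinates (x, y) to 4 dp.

(2.0000, 2.5000)

each cable: (A_i−P)·(A_i−P) = L_i²; let c_i = ‖A_i‖²−L_i²
c_1 = 36.0000+6.2500−16.0000 = 26.2500
row 1: 0.0000x − 5.0000y = -12.5000  (c_2=38.7500)
row 2: 6.0000x + 5.0000y = 24.5000  (c_3=1.7500)
Cramer on rows 1–2 → x = 2.0000, y = 2.5000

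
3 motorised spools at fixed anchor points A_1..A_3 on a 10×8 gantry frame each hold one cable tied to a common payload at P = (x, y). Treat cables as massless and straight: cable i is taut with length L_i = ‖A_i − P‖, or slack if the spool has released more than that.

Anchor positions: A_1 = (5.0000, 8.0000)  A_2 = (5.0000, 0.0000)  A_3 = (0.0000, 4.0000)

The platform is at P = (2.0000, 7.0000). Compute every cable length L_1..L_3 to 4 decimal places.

L_1: Δ = A_1−P = (3.0000, 1.0000) → ‖Δ‖ = √10.0000 = 3.1623
L_2: Δ = A_2−P = (3.0000, -7.0000) → ‖Δ‖ = √58.0000 = 7.6158
L_3: Δ = A_3−P = (-2.0000, -3.0000) → ‖Δ‖ = √13.0000 = 3.6056

(3.1623, 7.6158, 3.6056)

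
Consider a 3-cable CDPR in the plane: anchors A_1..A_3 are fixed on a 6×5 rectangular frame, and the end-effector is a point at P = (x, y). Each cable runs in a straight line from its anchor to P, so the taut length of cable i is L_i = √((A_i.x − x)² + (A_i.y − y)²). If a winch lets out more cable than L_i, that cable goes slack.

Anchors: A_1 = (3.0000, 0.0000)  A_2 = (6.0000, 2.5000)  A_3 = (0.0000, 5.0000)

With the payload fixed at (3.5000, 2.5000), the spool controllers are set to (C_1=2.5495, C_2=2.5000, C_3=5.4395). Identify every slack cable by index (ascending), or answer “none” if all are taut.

3

cable 1: √((-0.5000)²+(-2.5000)²)=2.5495, C_1=2.5495: taut
cable 2: √((2.5000)²+(0.0000)²)=2.5000, C_2=2.5000: taut
cable 3: √((-3.5000)²+(2.5000)²)=4.3012, C_3=5.4395: slack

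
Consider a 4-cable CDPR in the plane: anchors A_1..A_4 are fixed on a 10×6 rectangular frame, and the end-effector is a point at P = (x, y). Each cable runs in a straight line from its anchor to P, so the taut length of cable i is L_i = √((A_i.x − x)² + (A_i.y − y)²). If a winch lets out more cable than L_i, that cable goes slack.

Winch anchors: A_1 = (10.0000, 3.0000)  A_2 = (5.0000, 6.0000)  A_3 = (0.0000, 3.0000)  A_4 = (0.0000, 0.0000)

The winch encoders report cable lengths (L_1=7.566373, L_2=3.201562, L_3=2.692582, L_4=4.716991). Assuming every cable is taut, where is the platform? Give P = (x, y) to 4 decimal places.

expand ‖A_i−P‖²=L_i² and subtract eq 1 (c_i ≔ ‖A_i‖²−L_i²)
c_1 = 100.0000+9.0000−57.2500 = 51.7500
eq1−eq2 → [10.0000  -6.0000]·P = 1.0000
eq1−eq3 → [20.0000  0.0000]·P = 50.0000
eq1−eq4 → [20.0000  6.0000]·P = 74.0000
2×2 solve → P = (2.5000, 4.0000)
check cable 4: ‖A_4−P‖² = 22.2500 ≈ L_4² = 22.2500 ✓

(2.5000, 4.0000)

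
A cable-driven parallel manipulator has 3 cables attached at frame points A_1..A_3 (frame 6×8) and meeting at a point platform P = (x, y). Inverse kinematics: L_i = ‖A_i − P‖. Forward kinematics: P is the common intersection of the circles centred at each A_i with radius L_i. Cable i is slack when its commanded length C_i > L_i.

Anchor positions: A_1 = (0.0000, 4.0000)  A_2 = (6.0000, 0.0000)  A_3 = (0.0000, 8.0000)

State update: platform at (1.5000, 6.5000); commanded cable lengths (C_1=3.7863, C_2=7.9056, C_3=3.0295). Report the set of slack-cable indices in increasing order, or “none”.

1, 3

cable 1: L_1 = ‖A_1−P‖ = 2.9155;  C_1 = 3.7863 → slack
cable 2: L_2 = ‖A_2−P‖ = 7.9057;  C_2 = 7.9056 → taut
cable 3: L_3 = ‖A_3−P‖ = 2.1213;  C_3 = 3.0295 → slack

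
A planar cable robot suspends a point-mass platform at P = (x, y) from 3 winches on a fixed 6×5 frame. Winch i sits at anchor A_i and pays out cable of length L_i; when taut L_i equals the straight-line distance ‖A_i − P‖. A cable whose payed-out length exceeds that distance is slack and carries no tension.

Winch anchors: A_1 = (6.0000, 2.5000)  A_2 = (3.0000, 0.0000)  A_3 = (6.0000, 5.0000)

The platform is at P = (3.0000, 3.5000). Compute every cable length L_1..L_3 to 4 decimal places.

L_1 = √((6.0000−3.0000)² + (2.5000−3.5000)²) = 3.1623
L_2 = √((3.0000−3.0000)² + (0.0000−3.5000)²) = 3.5000
L_3 = √((6.0000−3.0000)² + (5.0000−3.5000)²) = 3.3541

(3.1623, 3.5000, 3.3541)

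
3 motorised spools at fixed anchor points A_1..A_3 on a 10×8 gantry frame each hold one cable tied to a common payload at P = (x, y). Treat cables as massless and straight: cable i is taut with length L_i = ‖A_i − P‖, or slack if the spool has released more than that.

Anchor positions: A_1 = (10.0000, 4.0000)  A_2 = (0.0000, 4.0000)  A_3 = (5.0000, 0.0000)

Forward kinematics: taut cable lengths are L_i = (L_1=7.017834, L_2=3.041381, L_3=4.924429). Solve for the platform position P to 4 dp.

(3.0000, 4.5000)

each cable: (A_i−P)·(A_i−P) = L_i²; let q_i = ‖A_i‖²−L_i²
q_1 = 100.0000+16.0000−49.2500 = 66.7500
row 1: 20.0000x + 0.0000y = 60.0000  (q_2=6.7500)
row 2: 10.0000x + 8.0000y = 66.0000  (q_3=0.7500)
Cramer on rows 1–2 → x = 3.0000, y = 4.5000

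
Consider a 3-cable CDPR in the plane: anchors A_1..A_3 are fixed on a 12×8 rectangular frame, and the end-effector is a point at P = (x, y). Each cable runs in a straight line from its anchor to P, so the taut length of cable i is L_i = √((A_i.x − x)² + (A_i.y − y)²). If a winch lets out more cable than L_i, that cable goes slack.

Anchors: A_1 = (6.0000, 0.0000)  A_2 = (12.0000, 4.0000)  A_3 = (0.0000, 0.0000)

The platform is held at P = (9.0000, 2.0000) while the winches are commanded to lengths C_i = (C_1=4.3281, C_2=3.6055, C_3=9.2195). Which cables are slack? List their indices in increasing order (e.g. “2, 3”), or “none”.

1

i=1: geometric 3.6056 vs commanded 4.3281 ⇒ slack
i=2: geometric 3.6056 vs commanded 3.6055 ⇒ taut
i=3: geometric 9.2195 vs commanded 9.2195 ⇒ taut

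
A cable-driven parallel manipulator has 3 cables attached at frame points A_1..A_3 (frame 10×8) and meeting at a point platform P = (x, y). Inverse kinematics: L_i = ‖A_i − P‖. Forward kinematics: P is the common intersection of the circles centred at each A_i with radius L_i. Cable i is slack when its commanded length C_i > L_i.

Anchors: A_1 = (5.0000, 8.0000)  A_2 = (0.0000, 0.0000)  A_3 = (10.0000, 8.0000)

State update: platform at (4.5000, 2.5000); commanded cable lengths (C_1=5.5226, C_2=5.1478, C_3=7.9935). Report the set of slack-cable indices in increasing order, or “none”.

3

cable 1: √((0.5000)²+(5.5000)²)=5.5227, C_1=5.5226: taut
cable 2: √((-4.5000)²+(-2.5000)²)=5.1478, C_2=5.1478: taut
cable 3: √((5.5000)²+(5.5000)²)=7.7782, C_3=7.9935: slack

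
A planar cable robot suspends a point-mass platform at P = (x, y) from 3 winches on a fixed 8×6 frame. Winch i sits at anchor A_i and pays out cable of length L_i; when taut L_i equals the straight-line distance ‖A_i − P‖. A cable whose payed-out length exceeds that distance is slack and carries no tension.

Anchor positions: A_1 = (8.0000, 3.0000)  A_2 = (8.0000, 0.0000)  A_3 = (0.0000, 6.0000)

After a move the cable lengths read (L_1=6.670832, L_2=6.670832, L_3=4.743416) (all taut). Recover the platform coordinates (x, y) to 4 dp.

(1.5000, 1.5000)

each cable: (A_i−P)·(A_i−P) = L_i²; let c_i = ‖A_i‖²−L_i²
c_1 = 64.0000+9.0000−44.5000 = 28.5000
row 1: 0.0000x + 6.0000y = 9.0000  (c_2=19.5000)
row 2: 16.0000x − 6.0000y = 15.0000  (c_3=13.5000)
Cramer on rows 1–2 → x = 1.5000, y = 1.5000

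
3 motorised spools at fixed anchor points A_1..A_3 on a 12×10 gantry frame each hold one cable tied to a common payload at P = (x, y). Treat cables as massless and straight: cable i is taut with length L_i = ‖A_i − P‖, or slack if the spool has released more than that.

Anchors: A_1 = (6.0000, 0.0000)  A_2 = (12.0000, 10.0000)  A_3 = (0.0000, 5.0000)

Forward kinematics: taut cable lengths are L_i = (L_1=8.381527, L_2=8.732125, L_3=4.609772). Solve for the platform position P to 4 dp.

circle eqns → linear via eq_j − eq_1; set c_j = A_j·A_j − L_j²
c_1 = 36.0000+0.0000−70.2500 = -34.2500
-12.0000·x − 20.0000·y = c_1−c_2 = -202.0000
12.0000·x − 10.0000·y = c_1−c_3 = -38.0000
solve first two rows → x=3.5000, y=8.0000

(3.5000, 8.0000)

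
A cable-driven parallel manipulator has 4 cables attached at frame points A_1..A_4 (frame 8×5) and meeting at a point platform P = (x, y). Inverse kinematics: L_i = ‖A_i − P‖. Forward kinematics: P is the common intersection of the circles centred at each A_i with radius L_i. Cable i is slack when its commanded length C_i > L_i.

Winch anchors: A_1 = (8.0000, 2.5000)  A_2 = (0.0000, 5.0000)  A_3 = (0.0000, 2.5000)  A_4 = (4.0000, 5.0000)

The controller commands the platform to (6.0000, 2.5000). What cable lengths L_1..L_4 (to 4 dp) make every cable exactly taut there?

L_1: Δ = A_1−P = (2.0000, 0.0000) → ‖Δ‖ = √4.0000 = 2.0000
L_2: Δ = A_2−P = (-6.0000, 2.5000) → ‖Δ‖ = √42.2500 = 6.5000
L_3: Δ = A_3−P = (-6.0000, 0.0000) → ‖Δ‖ = √36.0000 = 6.0000
L_4: Δ = A_4−P = (-2.0000, 2.5000) → ‖Δ‖ = √10.2500 = 3.2016

(2.0000, 6.5000, 6.0000, 3.2016)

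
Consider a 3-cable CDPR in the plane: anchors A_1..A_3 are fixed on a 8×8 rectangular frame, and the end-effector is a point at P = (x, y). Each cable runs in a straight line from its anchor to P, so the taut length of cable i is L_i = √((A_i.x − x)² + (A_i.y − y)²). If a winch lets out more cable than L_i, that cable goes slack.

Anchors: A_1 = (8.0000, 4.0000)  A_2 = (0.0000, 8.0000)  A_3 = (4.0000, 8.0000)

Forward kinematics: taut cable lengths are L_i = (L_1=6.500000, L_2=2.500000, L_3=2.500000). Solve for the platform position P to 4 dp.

(2.0000, 6.5000)

circle eqns → linear via eq_j − eq_1; set k_j = A_j·A_j − L_j²
k_1 = 64.0000+16.0000−42.2500 = 37.7500
16.0000·x − 8.0000·y = k_1−k_2 = -20.0000
8.0000·x − 8.0000·y = k_1−k_3 = -36.0000
solve first two rows → x=2.0000, y=6.5000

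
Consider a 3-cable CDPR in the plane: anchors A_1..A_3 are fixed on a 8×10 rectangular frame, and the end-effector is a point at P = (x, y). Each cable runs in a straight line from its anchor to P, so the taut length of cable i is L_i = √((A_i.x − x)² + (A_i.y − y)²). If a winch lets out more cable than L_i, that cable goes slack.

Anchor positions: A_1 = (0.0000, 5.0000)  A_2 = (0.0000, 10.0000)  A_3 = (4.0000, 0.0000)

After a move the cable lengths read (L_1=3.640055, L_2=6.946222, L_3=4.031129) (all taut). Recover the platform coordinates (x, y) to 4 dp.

circle eqns → linear via eq_j − eq_1; set k_j = A_j·A_j − L_j²
k_1 = 0.0000+25.0000−13.2500 = 11.7500
0.0000·x − 10.0000·y = k_1−k_2 = -40.0000
-8.0000·x + 10.0000·y = k_1−k_3 = 12.0000
solve first two rows → x=3.5000, y=4.0000

(3.5000, 4.0000)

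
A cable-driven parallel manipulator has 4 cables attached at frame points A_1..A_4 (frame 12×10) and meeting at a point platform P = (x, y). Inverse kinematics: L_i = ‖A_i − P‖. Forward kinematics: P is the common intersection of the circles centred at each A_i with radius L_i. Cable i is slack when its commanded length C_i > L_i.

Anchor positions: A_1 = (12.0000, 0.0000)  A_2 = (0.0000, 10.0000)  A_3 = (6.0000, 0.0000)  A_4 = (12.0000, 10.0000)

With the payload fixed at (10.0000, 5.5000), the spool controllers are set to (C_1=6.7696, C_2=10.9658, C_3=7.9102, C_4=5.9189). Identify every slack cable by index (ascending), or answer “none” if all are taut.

cable 1: L_1 = ‖A_1−P‖ = 5.8523;  C_1 = 6.7696 → slack
cable 2: L_2 = ‖A_2−P‖ = 10.9659;  C_2 = 10.9658 → taut
cable 3: L_3 = ‖A_3−P‖ = 6.8007;  C_3 = 7.9102 → slack
cable 4: L_4 = ‖A_4−P‖ = 4.9244;  C_4 = 5.9189 → slack

1, 3, 4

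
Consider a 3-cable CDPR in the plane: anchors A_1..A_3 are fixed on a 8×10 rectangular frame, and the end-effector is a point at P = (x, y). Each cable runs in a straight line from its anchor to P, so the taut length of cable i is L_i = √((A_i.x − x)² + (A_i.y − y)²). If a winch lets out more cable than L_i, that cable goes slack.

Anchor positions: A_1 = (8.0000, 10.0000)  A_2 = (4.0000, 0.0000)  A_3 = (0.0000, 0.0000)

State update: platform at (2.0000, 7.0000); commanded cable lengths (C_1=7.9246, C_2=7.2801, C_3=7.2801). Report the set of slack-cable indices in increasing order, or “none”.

cable 1: L_1 = ‖A_1−P‖ = 6.7082;  C_1 = 7.9246 → slack
cable 2: L_2 = ‖A_2−P‖ = 7.2801;  C_2 = 7.2801 → taut
cable 3: L_3 = ‖A_3−P‖ = 7.2801;  C_3 = 7.2801 → taut

1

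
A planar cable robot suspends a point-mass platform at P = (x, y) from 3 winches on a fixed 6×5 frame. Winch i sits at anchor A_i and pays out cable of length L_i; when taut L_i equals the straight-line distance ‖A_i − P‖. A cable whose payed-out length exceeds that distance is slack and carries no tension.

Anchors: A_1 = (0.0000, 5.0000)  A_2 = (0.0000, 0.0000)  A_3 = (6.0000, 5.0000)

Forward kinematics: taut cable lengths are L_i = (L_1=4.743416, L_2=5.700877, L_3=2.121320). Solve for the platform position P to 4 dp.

expand ‖A_i−P‖²=L_i² and subtract eq 1 (k_i ≔ ‖A_i‖²−L_i²)
k_1 = 0.0000+25.0000−22.5000 = 2.5000
eq1−eq2 → [0.0000  10.0000]·P = 35.0000
eq1−eq3 → [-12.0000  0.0000]·P = -54.0000
2×2 solve → P = (4.5000, 3.5000)

(4.5000, 3.5000)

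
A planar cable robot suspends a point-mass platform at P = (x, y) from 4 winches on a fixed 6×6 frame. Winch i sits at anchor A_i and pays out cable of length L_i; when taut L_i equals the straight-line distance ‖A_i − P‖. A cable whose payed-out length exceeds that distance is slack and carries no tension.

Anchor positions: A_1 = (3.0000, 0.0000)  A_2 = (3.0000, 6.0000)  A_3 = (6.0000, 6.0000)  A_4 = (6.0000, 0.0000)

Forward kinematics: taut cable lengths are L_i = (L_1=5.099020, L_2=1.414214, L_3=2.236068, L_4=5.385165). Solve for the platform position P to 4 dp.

circle eqns → linear via eq_j − eq_1; set c_j = A_j·A_j − L_j²
c_1 = 9.0000+0.0000−26.0000 = -17.0000
0.0000·x − 12.0000·y = c_1−c_2 = -60.0000
-6.0000·x − 12.0000·y = c_1−c_3 = -84.0000
-6.0000·x + 0.0000·y = c_1−c_4 = -24.0000
solve first two rows → x=4.0000, y=5.0000
check cable 4: ‖A_4−P‖² = 29.0000 ≈ L_4² = 29.0000 ✓

(4.0000, 5.0000)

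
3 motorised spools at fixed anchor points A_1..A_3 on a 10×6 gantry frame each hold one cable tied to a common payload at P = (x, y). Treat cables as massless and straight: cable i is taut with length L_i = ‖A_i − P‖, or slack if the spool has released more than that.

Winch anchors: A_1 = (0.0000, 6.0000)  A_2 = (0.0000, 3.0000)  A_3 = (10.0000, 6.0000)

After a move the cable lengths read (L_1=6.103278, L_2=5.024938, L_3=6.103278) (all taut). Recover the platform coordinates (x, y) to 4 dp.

(5.0000, 2.5000)

each cable: (A_i−P)·(A_i−P) = L_i²; let c_i = ‖A_i‖²−L_i²
c_1 = 0.0000+36.0000−37.2500 = -1.2500
row 1: 0.0000x + 6.0000y = 15.0000  (c_2=-16.2500)
row 2: -20.0000x + 0.0000y = -100.0000  (c_3=98.7500)
Cramer on rows 1–2 → x = 5.0000, y = 2.5000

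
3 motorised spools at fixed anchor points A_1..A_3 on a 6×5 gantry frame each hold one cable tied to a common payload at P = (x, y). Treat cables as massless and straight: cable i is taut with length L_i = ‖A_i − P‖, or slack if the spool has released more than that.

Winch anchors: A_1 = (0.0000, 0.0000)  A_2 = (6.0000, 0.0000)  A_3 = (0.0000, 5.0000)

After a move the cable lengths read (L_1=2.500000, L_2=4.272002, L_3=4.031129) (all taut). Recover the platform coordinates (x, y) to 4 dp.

(2.0000, 1.5000)

circle eqns → linear via eq_j − eq_1; set q_j = A_j·A_j − L_j²
q_1 = 0.0000+0.0000−6.2500 = -6.2500
-12.0000·x + 0.0000·y = q_1−q_2 = -24.0000
0.0000·x − 10.0000·y = q_1−q_3 = -15.0000
solve first two rows → x=2.0000, y=1.5000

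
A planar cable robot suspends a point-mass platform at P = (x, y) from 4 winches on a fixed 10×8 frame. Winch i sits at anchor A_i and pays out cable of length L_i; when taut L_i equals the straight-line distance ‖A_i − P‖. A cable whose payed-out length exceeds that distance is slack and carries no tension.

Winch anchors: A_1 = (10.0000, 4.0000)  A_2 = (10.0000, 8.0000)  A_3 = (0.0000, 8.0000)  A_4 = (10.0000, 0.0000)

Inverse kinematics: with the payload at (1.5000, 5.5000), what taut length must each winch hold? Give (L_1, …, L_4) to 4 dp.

(8.6313, 8.8600, 2.9155, 10.1242)

cable 1: Δx=8.5000, Δy=-1.5000; L_1 = √(Δx²+Δy²) = 8.6313
cable 2: Δx=8.5000, Δy=2.5000; L_2 = √(Δx²+Δy²) = 8.8600
cable 3: Δx=-1.5000, Δy=2.5000; L_3 = √(Δx²+Δy²) = 2.9155
cable 4: Δx=8.5000, Δy=-5.5000; L_4 = √(Δx²+Δy²) = 10.1242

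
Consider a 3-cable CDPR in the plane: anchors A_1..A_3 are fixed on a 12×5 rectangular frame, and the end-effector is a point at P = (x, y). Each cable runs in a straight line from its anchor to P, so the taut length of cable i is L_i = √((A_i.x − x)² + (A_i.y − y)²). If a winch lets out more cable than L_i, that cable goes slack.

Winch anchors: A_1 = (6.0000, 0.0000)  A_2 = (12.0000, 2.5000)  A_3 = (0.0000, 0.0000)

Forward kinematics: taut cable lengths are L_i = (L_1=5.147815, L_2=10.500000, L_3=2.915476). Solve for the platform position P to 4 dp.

(1.5000, 2.5000)

circle eqns → linear via eq_j − eq_1; set c_j = A_j·A_j − L_j²
c_1 = 36.0000+0.0000−26.5000 = 9.5000
-12.0000·x − 5.0000·y = c_1−c_2 = -30.5000
12.0000·x + 0.0000·y = c_1−c_3 = 18.0000
solve first two rows → x=1.5000, y=2.5000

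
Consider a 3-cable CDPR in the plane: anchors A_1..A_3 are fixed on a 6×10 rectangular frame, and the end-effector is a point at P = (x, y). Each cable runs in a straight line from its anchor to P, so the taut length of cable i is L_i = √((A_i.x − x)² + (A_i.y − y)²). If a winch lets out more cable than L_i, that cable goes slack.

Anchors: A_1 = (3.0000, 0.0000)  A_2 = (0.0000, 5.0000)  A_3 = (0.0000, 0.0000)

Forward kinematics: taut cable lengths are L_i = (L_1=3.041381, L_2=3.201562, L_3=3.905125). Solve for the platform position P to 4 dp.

each cable: (A_i−P)·(A_i−P) = L_i²; let k_i = ‖A_i‖²−L_i²
k_1 = 9.0000+0.0000−9.2500 = -0.2500
row 1: 6.0000x − 10.0000y = -15.0000  (k_2=14.7500)
row 2: 6.0000x + 0.0000y = 15.0000  (k_3=-15.2500)
Cramer on rows 1–2 → x = 2.5000, y = 3.0000

(2.5000, 3.0000)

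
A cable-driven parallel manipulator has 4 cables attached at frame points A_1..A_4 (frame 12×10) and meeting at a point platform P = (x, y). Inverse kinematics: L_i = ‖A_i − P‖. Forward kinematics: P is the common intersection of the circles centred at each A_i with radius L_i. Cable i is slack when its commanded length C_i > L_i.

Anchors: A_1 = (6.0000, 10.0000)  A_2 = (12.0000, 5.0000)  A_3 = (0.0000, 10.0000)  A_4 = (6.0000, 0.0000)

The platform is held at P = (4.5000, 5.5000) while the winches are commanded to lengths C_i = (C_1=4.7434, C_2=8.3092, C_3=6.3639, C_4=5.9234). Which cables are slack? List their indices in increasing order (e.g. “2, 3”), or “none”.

2, 4

cable 1: L_1 = ‖A_1−P‖ = 4.7434;  C_1 = 4.7434 → taut
cable 2: L_2 = ‖A_2−P‖ = 7.5166;  C_2 = 8.3092 → slack
cable 3: L_3 = ‖A_3−P‖ = 6.3640;  C_3 = 6.3639 → taut
cable 4: L_4 = ‖A_4−P‖ = 5.7009;  C_4 = 5.9234 → slack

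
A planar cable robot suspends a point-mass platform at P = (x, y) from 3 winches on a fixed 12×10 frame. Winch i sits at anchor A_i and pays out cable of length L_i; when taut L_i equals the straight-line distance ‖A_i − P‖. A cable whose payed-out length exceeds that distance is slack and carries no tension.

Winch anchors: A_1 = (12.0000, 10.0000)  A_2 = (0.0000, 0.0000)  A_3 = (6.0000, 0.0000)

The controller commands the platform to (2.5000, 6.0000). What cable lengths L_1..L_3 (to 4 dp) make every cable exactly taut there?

(10.3078, 6.5000, 6.9462)

L_1 = √((12.0000−2.5000)² + (10.0000−6.0000)²) = 10.3078
L_2 = √((0.0000−2.5000)² + (0.0000−6.0000)²) = 6.5000
L_3 = √((6.0000−2.5000)² + (0.0000−6.0000)²) = 6.9462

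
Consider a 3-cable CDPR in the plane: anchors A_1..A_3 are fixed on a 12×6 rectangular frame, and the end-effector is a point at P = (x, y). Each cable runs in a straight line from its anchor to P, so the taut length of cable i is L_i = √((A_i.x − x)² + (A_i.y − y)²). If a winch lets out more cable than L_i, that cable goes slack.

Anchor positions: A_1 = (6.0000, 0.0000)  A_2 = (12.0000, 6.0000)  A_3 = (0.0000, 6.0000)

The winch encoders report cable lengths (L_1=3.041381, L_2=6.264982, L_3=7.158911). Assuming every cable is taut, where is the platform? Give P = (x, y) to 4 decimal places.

expand ‖A_i−P‖²=L_i² and subtract eq 1 (c_i ≔ ‖A_i‖²−L_i²)
c_1 = 36.0000+0.0000−9.2500 = 26.7500
eq1−eq2 → [-12.0000  -12.0000]·P = -114.0000
eq1−eq3 → [12.0000  -12.0000]·P = 42.0000
2×2 solve → P = (6.5000, 3.0000)

(6.5000, 3.0000)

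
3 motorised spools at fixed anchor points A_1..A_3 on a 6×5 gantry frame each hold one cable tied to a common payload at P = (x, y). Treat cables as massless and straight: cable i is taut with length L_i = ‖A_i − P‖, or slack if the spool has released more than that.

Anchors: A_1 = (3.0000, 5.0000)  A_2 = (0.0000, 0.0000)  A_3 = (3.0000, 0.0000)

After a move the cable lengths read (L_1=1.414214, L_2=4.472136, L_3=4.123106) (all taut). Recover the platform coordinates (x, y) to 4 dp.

(2.0000, 4.0000)

each cable: (A_i−P)·(A_i−P) = L_i²; let k_i = ‖A_i‖²−L_i²
k_1 = 9.0000+25.0000−2.0000 = 32.0000
row 1: 6.0000x + 10.0000y = 52.0000  (k_2=-20.0000)
row 2: 0.0000x + 10.0000y = 40.0000  (k_3=-8.0000)
Cramer on rows 1–2 → x = 2.0000, y = 4.0000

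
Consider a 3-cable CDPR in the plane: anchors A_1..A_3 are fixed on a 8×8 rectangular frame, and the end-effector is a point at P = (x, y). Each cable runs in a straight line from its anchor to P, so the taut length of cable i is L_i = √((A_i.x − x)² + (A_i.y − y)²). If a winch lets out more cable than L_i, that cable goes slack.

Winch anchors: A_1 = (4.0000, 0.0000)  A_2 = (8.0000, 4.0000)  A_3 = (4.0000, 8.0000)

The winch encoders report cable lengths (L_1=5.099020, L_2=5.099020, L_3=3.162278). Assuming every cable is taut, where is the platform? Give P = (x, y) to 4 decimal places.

expand ‖A_i−P‖²=L_i² and subtract eq 1 (k_i ≔ ‖A_i‖²−L_i²)
k_1 = 16.0000+0.0000−26.0000 = -10.0000
eq1−eq2 → [-8.0000  -8.0000]·P = -64.0000
eq1−eq3 → [0.0000  -16.0000]·P = -80.0000
2×2 solve → P = (3.0000, 5.0000)

(3.0000, 5.0000)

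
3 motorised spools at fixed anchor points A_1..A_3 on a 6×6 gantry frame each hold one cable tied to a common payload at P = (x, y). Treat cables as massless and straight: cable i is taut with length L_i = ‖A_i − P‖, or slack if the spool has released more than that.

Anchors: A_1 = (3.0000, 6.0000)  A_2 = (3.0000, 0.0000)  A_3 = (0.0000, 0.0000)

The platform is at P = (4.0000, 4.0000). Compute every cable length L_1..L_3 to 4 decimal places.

L_1: Δ = A_1−P = (-1.0000, 2.0000) → ‖Δ‖ = √5.0000 = 2.2361
L_2: Δ = A_2−P = (-1.0000, -4.0000) → ‖Δ‖ = √17.0000 = 4.1231
L_3: Δ = A_3−P = (-4.0000, -4.0000) → ‖Δ‖ = √32.0000 = 5.6569

(2.2361, 4.1231, 5.6569)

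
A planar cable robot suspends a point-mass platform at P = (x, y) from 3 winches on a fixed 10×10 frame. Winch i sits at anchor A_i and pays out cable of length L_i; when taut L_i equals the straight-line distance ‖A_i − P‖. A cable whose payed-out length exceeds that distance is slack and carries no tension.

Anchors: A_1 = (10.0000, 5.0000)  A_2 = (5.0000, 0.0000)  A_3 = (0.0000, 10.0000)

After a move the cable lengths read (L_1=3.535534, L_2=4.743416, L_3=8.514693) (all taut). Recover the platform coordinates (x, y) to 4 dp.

(6.5000, 4.5000)

expand ‖A_i−P‖²=L_i² and subtract eq 1 (k_i ≔ ‖A_i‖²−L_i²)
k_1 = 100.0000+25.0000−12.5000 = 112.5000
eq1−eq2 → [10.0000  10.0000]·P = 110.0000
eq1−eq3 → [20.0000  -10.0000]·P = 85.0000
2×2 solve → P = (6.5000, 4.5000)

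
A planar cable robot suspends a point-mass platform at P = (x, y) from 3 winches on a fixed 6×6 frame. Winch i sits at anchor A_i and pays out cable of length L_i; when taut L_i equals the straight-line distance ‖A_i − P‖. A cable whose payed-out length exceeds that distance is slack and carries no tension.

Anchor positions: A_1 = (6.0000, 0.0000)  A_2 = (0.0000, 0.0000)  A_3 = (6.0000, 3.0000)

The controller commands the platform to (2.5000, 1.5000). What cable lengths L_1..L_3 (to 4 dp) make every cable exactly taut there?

(3.8079, 2.9155, 3.8079)

L_1: Δ = A_1−P = (3.5000, -1.5000) → ‖Δ‖ = √14.5000 = 3.8079
L_2: Δ = A_2−P = (-2.5000, -1.5000) → ‖Δ‖ = √8.5000 = 2.9155
L_3: Δ = A_3−P = (3.5000, 1.5000) → ‖Δ‖ = √14.5000 = 3.8079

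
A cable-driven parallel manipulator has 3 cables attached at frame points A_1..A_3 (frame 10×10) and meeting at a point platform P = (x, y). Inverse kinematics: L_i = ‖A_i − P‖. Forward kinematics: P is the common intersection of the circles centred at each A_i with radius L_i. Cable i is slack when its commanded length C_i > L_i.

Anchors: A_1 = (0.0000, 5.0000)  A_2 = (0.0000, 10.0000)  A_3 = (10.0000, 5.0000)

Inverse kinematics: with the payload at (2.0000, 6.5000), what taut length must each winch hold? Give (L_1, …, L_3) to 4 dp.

(2.5000, 4.0311, 8.1394)

cable 1: Δx=-2.0000, Δy=-1.5000; L_1 = √(Δx²+Δy²) = 2.5000
cable 2: Δx=-2.0000, Δy=3.5000; L_2 = √(Δx²+Δy²) = 4.0311
cable 3: Δx=8.0000, Δy=-1.5000; L_3 = √(Δx²+Δy²) = 8.1394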